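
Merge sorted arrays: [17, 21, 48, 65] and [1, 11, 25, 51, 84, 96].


Take 1 from B
Take 11 from B
Take 17 from A
Take 21 from A
Take 25 from B
Take 48 from A
Take 51 from B
Take 65 from A

Merged: [1, 11, 17, 21, 25, 48, 51, 65, 84, 96]


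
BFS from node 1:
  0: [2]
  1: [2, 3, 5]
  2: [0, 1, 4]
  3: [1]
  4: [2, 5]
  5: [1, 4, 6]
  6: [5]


Visit 1, enqueue [2, 3, 5]
Visit 2, enqueue [0, 4]
Visit 3, enqueue []
Visit 5, enqueue [6]
Visit 0, enqueue []
Visit 4, enqueue []
Visit 6, enqueue []

BFS order: [1, 2, 3, 5, 0, 4, 6]


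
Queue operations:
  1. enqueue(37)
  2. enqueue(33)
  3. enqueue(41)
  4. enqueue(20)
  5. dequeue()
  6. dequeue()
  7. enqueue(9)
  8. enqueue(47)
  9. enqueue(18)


enqueue(37) -> [37]
enqueue(33) -> [37, 33]
enqueue(41) -> [37, 33, 41]
enqueue(20) -> [37, 33, 41, 20]
dequeue()->37, [33, 41, 20]
dequeue()->33, [41, 20]
enqueue(9) -> [41, 20, 9]
enqueue(47) -> [41, 20, 9, 47]
enqueue(18) -> [41, 20, 9, 47, 18]

Final queue: [41, 20, 9, 47, 18]


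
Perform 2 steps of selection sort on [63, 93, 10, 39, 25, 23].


Initial: [63, 93, 10, 39, 25, 23]
Step 1: min=10 at 2
  Swap: [10, 93, 63, 39, 25, 23]
Step 2: min=23 at 5
  Swap: [10, 23, 63, 39, 25, 93]

After 2 steps: [10, 23, 63, 39, 25, 93]


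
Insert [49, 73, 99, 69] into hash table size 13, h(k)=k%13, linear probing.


Insert 49: h=10 -> slot 10
Insert 73: h=8 -> slot 8
Insert 99: h=8, 1 probes -> slot 9
Insert 69: h=4 -> slot 4

Table: [None, None, None, None, 69, None, None, None, 73, 99, 49, None, None]


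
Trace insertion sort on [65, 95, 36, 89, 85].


Initial: [65, 95, 36, 89, 85]
Insert 95: [65, 95, 36, 89, 85]
Insert 36: [36, 65, 95, 89, 85]
Insert 89: [36, 65, 89, 95, 85]
Insert 85: [36, 65, 85, 89, 95]

Sorted: [36, 65, 85, 89, 95]


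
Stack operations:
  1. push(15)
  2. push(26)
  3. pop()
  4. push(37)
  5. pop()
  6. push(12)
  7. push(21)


push(15) -> [15]
push(26) -> [15, 26]
pop()->26, [15]
push(37) -> [15, 37]
pop()->37, [15]
push(12) -> [15, 12]
push(21) -> [15, 12, 21]

Final stack: [15, 12, 21]


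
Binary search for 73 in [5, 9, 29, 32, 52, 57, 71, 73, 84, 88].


Step 1: lo=0, hi=9, mid=4, val=52
Step 2: lo=5, hi=9, mid=7, val=73

Found at index 7


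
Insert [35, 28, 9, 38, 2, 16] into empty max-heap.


Insert 35: [35]
Insert 28: [35, 28]
Insert 9: [35, 28, 9]
Insert 38: [38, 35, 9, 28]
Insert 2: [38, 35, 9, 28, 2]
Insert 16: [38, 35, 16, 28, 2, 9]

Final heap: [38, 35, 16, 28, 2, 9]


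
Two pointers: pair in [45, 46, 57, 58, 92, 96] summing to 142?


lo=0(45)+hi=5(96)=141
lo=1(46)+hi=5(96)=142

Yes: 46+96=142


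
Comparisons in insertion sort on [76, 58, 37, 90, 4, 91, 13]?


Algorithm: insertion sort
Input: [76, 58, 37, 90, 4, 91, 13]
Sorted: [4, 13, 37, 58, 76, 90, 91]

15


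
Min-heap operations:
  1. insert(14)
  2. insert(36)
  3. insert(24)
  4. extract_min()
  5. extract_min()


insert(14) -> [14]
insert(36) -> [14, 36]
insert(24) -> [14, 36, 24]
extract_min()->14, [24, 36]
extract_min()->24, [36]

Final heap: [36]


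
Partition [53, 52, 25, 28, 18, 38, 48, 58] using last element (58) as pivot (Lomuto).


Pivot: 58
  53 <= 58: advance i (no swap)
  52 <= 58: advance i (no swap)
  25 <= 58: advance i (no swap)
  28 <= 58: advance i (no swap)
  18 <= 58: advance i (no swap)
  38 <= 58: advance i (no swap)
  48 <= 58: advance i (no swap)
Place pivot at 7: [53, 52, 25, 28, 18, 38, 48, 58]

Partitioned: [53, 52, 25, 28, 18, 38, 48, 58]


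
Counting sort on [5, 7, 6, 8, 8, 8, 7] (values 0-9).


Input: [5, 7, 6, 8, 8, 8, 7]
Counts: [0, 0, 0, 0, 0, 1, 1, 2, 3, 0]

Sorted: [5, 6, 7, 7, 8, 8, 8]


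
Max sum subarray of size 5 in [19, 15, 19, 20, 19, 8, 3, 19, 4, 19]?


[0:5]: 92
[1:6]: 81
[2:7]: 69
[3:8]: 69
[4:9]: 53
[5:10]: 53

Max: 92 at [0:5]


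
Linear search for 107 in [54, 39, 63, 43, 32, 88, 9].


i=0: 54!=107
i=1: 39!=107
i=2: 63!=107
i=3: 43!=107
i=4: 32!=107
i=5: 88!=107
i=6: 9!=107

Not found, 7 comps


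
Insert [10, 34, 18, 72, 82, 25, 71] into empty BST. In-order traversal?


Insert 10: root
Insert 34: R from 10
Insert 18: R from 10 -> L from 34
Insert 72: R from 10 -> R from 34
Insert 82: R from 10 -> R from 34 -> R from 72
Insert 25: R from 10 -> L from 34 -> R from 18
Insert 71: R from 10 -> R from 34 -> L from 72

In-order: [10, 18, 25, 34, 71, 72, 82]


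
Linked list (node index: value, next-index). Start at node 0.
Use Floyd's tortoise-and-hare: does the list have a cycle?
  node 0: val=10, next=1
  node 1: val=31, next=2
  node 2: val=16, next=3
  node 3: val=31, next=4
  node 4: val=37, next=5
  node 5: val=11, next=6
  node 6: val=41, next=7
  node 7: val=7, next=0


Floyd's tortoise (slow, +1) and hare (fast, +2):
  init: slow=0, fast=0
  step 1: slow=1, fast=2
  step 2: slow=2, fast=4
  step 3: slow=3, fast=6
  step 4: slow=4, fast=0
  step 5: slow=5, fast=2
  step 6: slow=6, fast=4
  step 7: slow=7, fast=6
  step 8: slow=0, fast=0
  slow == fast at node 0: cycle detected

Cycle: yes


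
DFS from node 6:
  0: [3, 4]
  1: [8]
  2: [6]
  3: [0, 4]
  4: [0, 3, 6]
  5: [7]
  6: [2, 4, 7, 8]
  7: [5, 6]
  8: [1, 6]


Visit 6, push [8, 7, 4, 2]
Visit 2, push []
Visit 4, push [3, 0]
Visit 0, push [3]
Visit 3, push []
Visit 7, push [5]
Visit 5, push []
Visit 8, push [1]
Visit 1, push []

DFS order: [6, 2, 4, 0, 3, 7, 5, 8, 1]


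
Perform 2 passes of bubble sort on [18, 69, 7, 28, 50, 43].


Initial: [18, 69, 7, 28, 50, 43]
Pass 1: [18, 7, 28, 50, 43, 69] (4 swaps)
Pass 2: [7, 18, 28, 43, 50, 69] (2 swaps)

After 2 passes: [7, 18, 28, 43, 50, 69]


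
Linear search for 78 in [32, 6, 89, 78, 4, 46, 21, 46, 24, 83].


i=0: 32!=78
i=1: 6!=78
i=2: 89!=78
i=3: 78==78 found!

Found at 3, 4 comps


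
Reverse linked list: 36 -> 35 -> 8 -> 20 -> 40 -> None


Step 1: curr=36, set curr.next=prev(None) | reversed so far: 36
Step 2: curr=35, set curr.next=prev(36) | reversed so far: 35 -> 36
Step 3: curr=8, set curr.next=prev(35) | reversed so far: 8 -> 35 -> 36
Step 4: curr=20, set curr.next=prev(8) | reversed so far: 20 -> 8 -> 35 -> 36
Step 5: curr=40, set curr.next=prev(20) | reversed so far: 40 -> 20 -> 8 -> 35 -> 36

40 -> 20 -> 8 -> 35 -> 36 -> None


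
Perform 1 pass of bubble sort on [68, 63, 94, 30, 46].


Initial: [68, 63, 94, 30, 46]
Pass 1: [63, 68, 30, 46, 94] (3 swaps)

After 1 pass: [63, 68, 30, 46, 94]


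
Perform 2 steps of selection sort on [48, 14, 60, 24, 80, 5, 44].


Initial: [48, 14, 60, 24, 80, 5, 44]
Step 1: min=5 at 5
  Swap: [5, 14, 60, 24, 80, 48, 44]
Step 2: min=14 at 1
  Swap: [5, 14, 60, 24, 80, 48, 44]

After 2 steps: [5, 14, 60, 24, 80, 48, 44]


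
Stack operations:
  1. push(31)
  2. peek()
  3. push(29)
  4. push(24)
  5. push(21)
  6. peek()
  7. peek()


push(31) -> [31]
peek()->31
push(29) -> [31, 29]
push(24) -> [31, 29, 24]
push(21) -> [31, 29, 24, 21]
peek()->21
peek()->21

Final stack: [31, 29, 24, 21]


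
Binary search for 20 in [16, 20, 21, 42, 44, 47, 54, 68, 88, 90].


Step 1: lo=0, hi=9, mid=4, val=44
Step 2: lo=0, hi=3, mid=1, val=20

Found at index 1


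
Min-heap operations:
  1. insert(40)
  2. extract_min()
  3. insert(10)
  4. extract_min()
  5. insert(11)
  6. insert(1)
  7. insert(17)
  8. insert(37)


insert(40) -> [40]
extract_min()->40, []
insert(10) -> [10]
extract_min()->10, []
insert(11) -> [11]
insert(1) -> [1, 11]
insert(17) -> [1, 11, 17]
insert(37) -> [1, 11, 17, 37]

Final heap: [1, 11, 17, 37]


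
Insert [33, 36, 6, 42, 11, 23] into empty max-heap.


Insert 33: [33]
Insert 36: [36, 33]
Insert 6: [36, 33, 6]
Insert 42: [42, 36, 6, 33]
Insert 11: [42, 36, 6, 33, 11]
Insert 23: [42, 36, 23, 33, 11, 6]

Final heap: [42, 36, 23, 33, 11, 6]


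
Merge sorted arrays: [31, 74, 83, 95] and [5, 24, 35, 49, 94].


Take 5 from B
Take 24 from B
Take 31 from A
Take 35 from B
Take 49 from B
Take 74 from A
Take 83 from A
Take 94 from B

Merged: [5, 24, 31, 35, 49, 74, 83, 94, 95]


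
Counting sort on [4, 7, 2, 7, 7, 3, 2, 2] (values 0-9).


Input: [4, 7, 2, 7, 7, 3, 2, 2]
Counts: [0, 0, 3, 1, 1, 0, 0, 3, 0, 0]

Sorted: [2, 2, 2, 3, 4, 7, 7, 7]


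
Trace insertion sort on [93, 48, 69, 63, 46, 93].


Initial: [93, 48, 69, 63, 46, 93]
Insert 48: [48, 93, 69, 63, 46, 93]
Insert 69: [48, 69, 93, 63, 46, 93]
Insert 63: [48, 63, 69, 93, 46, 93]
Insert 46: [46, 48, 63, 69, 93, 93]
Insert 93: [46, 48, 63, 69, 93, 93]

Sorted: [46, 48, 63, 69, 93, 93]


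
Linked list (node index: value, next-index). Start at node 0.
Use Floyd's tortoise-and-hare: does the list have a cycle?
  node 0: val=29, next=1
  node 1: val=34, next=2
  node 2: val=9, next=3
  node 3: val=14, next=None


Floyd's tortoise (slow, +1) and hare (fast, +2):
  init: slow=0, fast=0
  step 1: slow=1, fast=2
  step 2: fast 2->3->None, no cycle

Cycle: no


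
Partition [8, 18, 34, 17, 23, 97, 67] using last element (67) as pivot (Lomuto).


Pivot: 67
  8 <= 67: advance i (no swap)
  18 <= 67: advance i (no swap)
  34 <= 67: advance i (no swap)
  17 <= 67: advance i (no swap)
  23 <= 67: advance i (no swap)
Place pivot at 5: [8, 18, 34, 17, 23, 67, 97]

Partitioned: [8, 18, 34, 17, 23, 67, 97]


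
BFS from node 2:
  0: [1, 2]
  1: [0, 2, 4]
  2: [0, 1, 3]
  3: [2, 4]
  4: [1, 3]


Visit 2, enqueue [0, 1, 3]
Visit 0, enqueue []
Visit 1, enqueue [4]
Visit 3, enqueue []
Visit 4, enqueue []

BFS order: [2, 0, 1, 3, 4]


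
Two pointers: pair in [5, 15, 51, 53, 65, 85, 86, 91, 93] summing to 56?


lo=0(5)+hi=8(93)=98
lo=0(5)+hi=7(91)=96
lo=0(5)+hi=6(86)=91
lo=0(5)+hi=5(85)=90
lo=0(5)+hi=4(65)=70
lo=0(5)+hi=3(53)=58
lo=0(5)+hi=2(51)=56

Yes: 5+51=56


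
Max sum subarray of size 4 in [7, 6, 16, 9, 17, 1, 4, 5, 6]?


[0:4]: 38
[1:5]: 48
[2:6]: 43
[3:7]: 31
[4:8]: 27
[5:9]: 16

Max: 48 at [1:5]


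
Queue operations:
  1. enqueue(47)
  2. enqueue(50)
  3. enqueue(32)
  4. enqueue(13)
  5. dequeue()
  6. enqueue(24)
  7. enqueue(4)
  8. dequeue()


enqueue(47) -> [47]
enqueue(50) -> [47, 50]
enqueue(32) -> [47, 50, 32]
enqueue(13) -> [47, 50, 32, 13]
dequeue()->47, [50, 32, 13]
enqueue(24) -> [50, 32, 13, 24]
enqueue(4) -> [50, 32, 13, 24, 4]
dequeue()->50, [32, 13, 24, 4]

Final queue: [32, 13, 24, 4]


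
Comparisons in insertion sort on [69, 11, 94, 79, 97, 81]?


Algorithm: insertion sort
Input: [69, 11, 94, 79, 97, 81]
Sorted: [11, 69, 79, 81, 94, 97]

8


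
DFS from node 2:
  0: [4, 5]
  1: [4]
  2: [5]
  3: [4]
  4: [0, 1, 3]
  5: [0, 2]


Visit 2, push [5]
Visit 5, push [0]
Visit 0, push [4]
Visit 4, push [3, 1]
Visit 1, push []
Visit 3, push []

DFS order: [2, 5, 0, 4, 1, 3]


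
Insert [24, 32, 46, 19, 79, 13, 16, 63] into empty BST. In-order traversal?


Insert 24: root
Insert 32: R from 24
Insert 46: R from 24 -> R from 32
Insert 19: L from 24
Insert 79: R from 24 -> R from 32 -> R from 46
Insert 13: L from 24 -> L from 19
Insert 16: L from 24 -> L from 19 -> R from 13
Insert 63: R from 24 -> R from 32 -> R from 46 -> L from 79

In-order: [13, 16, 19, 24, 32, 46, 63, 79]


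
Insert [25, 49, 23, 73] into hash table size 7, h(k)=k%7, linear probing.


Insert 25: h=4 -> slot 4
Insert 49: h=0 -> slot 0
Insert 23: h=2 -> slot 2
Insert 73: h=3 -> slot 3

Table: [49, None, 23, 73, 25, None, None]


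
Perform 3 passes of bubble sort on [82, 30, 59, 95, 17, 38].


Initial: [82, 30, 59, 95, 17, 38]
Pass 1: [30, 59, 82, 17, 38, 95] (4 swaps)
Pass 2: [30, 59, 17, 38, 82, 95] (2 swaps)
Pass 3: [30, 17, 38, 59, 82, 95] (2 swaps)

After 3 passes: [30, 17, 38, 59, 82, 95]


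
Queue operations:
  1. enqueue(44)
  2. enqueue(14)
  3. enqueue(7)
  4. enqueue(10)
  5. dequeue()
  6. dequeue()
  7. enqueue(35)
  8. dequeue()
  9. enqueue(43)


enqueue(44) -> [44]
enqueue(14) -> [44, 14]
enqueue(7) -> [44, 14, 7]
enqueue(10) -> [44, 14, 7, 10]
dequeue()->44, [14, 7, 10]
dequeue()->14, [7, 10]
enqueue(35) -> [7, 10, 35]
dequeue()->7, [10, 35]
enqueue(43) -> [10, 35, 43]

Final queue: [10, 35, 43]


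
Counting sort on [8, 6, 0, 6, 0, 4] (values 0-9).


Input: [8, 6, 0, 6, 0, 4]
Counts: [2, 0, 0, 0, 1, 0, 2, 0, 1, 0]

Sorted: [0, 0, 4, 6, 6, 8]


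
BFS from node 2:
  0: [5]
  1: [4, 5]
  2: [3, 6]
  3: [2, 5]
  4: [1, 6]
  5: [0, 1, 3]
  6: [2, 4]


Visit 2, enqueue [3, 6]
Visit 3, enqueue [5]
Visit 6, enqueue [4]
Visit 5, enqueue [0, 1]
Visit 4, enqueue []
Visit 0, enqueue []
Visit 1, enqueue []

BFS order: [2, 3, 6, 5, 4, 0, 1]


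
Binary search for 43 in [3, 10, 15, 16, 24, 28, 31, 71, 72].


Step 1: lo=0, hi=8, mid=4, val=24
Step 2: lo=5, hi=8, mid=6, val=31
Step 3: lo=7, hi=8, mid=7, val=71

Not found


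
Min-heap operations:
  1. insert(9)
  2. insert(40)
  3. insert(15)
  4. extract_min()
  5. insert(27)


insert(9) -> [9]
insert(40) -> [9, 40]
insert(15) -> [9, 40, 15]
extract_min()->9, [15, 40]
insert(27) -> [15, 40, 27]

Final heap: [15, 40, 27]


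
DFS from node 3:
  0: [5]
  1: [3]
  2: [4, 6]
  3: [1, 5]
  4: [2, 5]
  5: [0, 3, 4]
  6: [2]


Visit 3, push [5, 1]
Visit 1, push []
Visit 5, push [4, 0]
Visit 0, push []
Visit 4, push [2]
Visit 2, push [6]
Visit 6, push []

DFS order: [3, 1, 5, 0, 4, 2, 6]


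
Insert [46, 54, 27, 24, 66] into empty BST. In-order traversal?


Insert 46: root
Insert 54: R from 46
Insert 27: L from 46
Insert 24: L from 46 -> L from 27
Insert 66: R from 46 -> R from 54

In-order: [24, 27, 46, 54, 66]


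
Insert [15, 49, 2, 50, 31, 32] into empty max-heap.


Insert 15: [15]
Insert 49: [49, 15]
Insert 2: [49, 15, 2]
Insert 50: [50, 49, 2, 15]
Insert 31: [50, 49, 2, 15, 31]
Insert 32: [50, 49, 32, 15, 31, 2]

Final heap: [50, 49, 32, 15, 31, 2]


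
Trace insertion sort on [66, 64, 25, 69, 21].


Initial: [66, 64, 25, 69, 21]
Insert 64: [64, 66, 25, 69, 21]
Insert 25: [25, 64, 66, 69, 21]
Insert 69: [25, 64, 66, 69, 21]
Insert 21: [21, 25, 64, 66, 69]

Sorted: [21, 25, 64, 66, 69]


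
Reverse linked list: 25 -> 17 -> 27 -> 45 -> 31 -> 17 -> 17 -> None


Step 1: curr=25, set curr.next=prev(None) | reversed so far: 25
Step 2: curr=17, set curr.next=prev(25) | reversed so far: 17 -> 25
Step 3: curr=27, set curr.next=prev(17) | reversed so far: 27 -> 17 -> 25
Step 4: curr=45, set curr.next=prev(27) | reversed so far: 45 -> 27 -> 17 -> 25
Step 5: curr=31, set curr.next=prev(45) | reversed so far: 31 -> 45 -> 27 -> 17 -> 25
Step 6: curr=17, set curr.next=prev(31) | reversed so far: 17 -> 31 -> 45 -> 27 -> 17 -> 25
Step 7: curr=17, set curr.next=prev(17) | reversed so far: 17 -> 17 -> 31 -> 45 -> 27 -> 17 -> 25

17 -> 17 -> 31 -> 45 -> 27 -> 17 -> 25 -> None


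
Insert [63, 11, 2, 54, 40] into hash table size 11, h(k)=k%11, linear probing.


Insert 63: h=8 -> slot 8
Insert 11: h=0 -> slot 0
Insert 2: h=2 -> slot 2
Insert 54: h=10 -> slot 10
Insert 40: h=7 -> slot 7

Table: [11, None, 2, None, None, None, None, 40, 63, None, 54]


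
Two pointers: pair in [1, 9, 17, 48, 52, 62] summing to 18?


lo=0(1)+hi=5(62)=63
lo=0(1)+hi=4(52)=53
lo=0(1)+hi=3(48)=49
lo=0(1)+hi=2(17)=18

Yes: 1+17=18


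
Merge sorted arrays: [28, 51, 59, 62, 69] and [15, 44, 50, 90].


Take 15 from B
Take 28 from A
Take 44 from B
Take 50 from B
Take 51 from A
Take 59 from A
Take 62 from A
Take 69 from A

Merged: [15, 28, 44, 50, 51, 59, 62, 69, 90]


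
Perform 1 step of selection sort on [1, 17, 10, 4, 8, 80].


Initial: [1, 17, 10, 4, 8, 80]
Step 1: min=1 at 0
  Swap: [1, 17, 10, 4, 8, 80]

After 1 step: [1, 17, 10, 4, 8, 80]


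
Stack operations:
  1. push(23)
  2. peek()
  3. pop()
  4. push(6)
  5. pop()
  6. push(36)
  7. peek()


push(23) -> [23]
peek()->23
pop()->23, []
push(6) -> [6]
pop()->6, []
push(36) -> [36]
peek()->36

Final stack: [36]


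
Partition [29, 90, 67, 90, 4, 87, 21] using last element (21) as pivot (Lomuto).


Pivot: 21
  4 <= 21: swap -> [4, 90, 67, 90, 29, 87, 21]
Place pivot at 1: [4, 21, 67, 90, 29, 87, 90]

Partitioned: [4, 21, 67, 90, 29, 87, 90]


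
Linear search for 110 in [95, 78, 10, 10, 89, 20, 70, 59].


i=0: 95!=110
i=1: 78!=110
i=2: 10!=110
i=3: 10!=110
i=4: 89!=110
i=5: 20!=110
i=6: 70!=110
i=7: 59!=110

Not found, 8 comps


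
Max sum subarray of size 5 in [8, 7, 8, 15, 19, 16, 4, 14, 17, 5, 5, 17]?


[0:5]: 57
[1:6]: 65
[2:7]: 62
[3:8]: 68
[4:9]: 70
[5:10]: 56
[6:11]: 45
[7:12]: 58

Max: 70 at [4:9]


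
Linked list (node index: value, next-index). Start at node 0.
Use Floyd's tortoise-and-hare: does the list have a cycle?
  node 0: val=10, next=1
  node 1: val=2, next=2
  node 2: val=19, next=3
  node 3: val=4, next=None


Floyd's tortoise (slow, +1) and hare (fast, +2):
  init: slow=0, fast=0
  step 1: slow=1, fast=2
  step 2: fast 2->3->None, no cycle

Cycle: no


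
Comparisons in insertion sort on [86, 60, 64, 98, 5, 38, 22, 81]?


Algorithm: insertion sort
Input: [86, 60, 64, 98, 5, 38, 22, 81]
Sorted: [5, 22, 38, 60, 64, 81, 86, 98]

22


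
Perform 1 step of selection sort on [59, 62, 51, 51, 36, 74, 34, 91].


Initial: [59, 62, 51, 51, 36, 74, 34, 91]
Step 1: min=34 at 6
  Swap: [34, 62, 51, 51, 36, 74, 59, 91]

After 1 step: [34, 62, 51, 51, 36, 74, 59, 91]


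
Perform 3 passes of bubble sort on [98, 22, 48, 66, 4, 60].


Initial: [98, 22, 48, 66, 4, 60]
Pass 1: [22, 48, 66, 4, 60, 98] (5 swaps)
Pass 2: [22, 48, 4, 60, 66, 98] (2 swaps)
Pass 3: [22, 4, 48, 60, 66, 98] (1 swaps)

After 3 passes: [22, 4, 48, 60, 66, 98]


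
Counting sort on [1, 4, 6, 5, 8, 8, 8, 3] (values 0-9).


Input: [1, 4, 6, 5, 8, 8, 8, 3]
Counts: [0, 1, 0, 1, 1, 1, 1, 0, 3, 0]

Sorted: [1, 3, 4, 5, 6, 8, 8, 8]


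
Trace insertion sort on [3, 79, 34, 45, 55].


Initial: [3, 79, 34, 45, 55]
Insert 79: [3, 79, 34, 45, 55]
Insert 34: [3, 34, 79, 45, 55]
Insert 45: [3, 34, 45, 79, 55]
Insert 55: [3, 34, 45, 55, 79]

Sorted: [3, 34, 45, 55, 79]


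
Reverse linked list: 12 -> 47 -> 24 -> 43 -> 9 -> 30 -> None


Step 1: curr=12, set curr.next=prev(None) | reversed so far: 12
Step 2: curr=47, set curr.next=prev(12) | reversed so far: 47 -> 12
Step 3: curr=24, set curr.next=prev(47) | reversed so far: 24 -> 47 -> 12
Step 4: curr=43, set curr.next=prev(24) | reversed so far: 43 -> 24 -> 47 -> 12
Step 5: curr=9, set curr.next=prev(43) | reversed so far: 9 -> 43 -> 24 -> 47 -> 12
Step 6: curr=30, set curr.next=prev(9) | reversed so far: 30 -> 9 -> 43 -> 24 -> 47 -> 12

30 -> 9 -> 43 -> 24 -> 47 -> 12 -> None


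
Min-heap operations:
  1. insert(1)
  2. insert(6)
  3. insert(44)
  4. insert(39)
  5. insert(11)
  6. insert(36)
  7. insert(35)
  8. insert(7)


insert(1) -> [1]
insert(6) -> [1, 6]
insert(44) -> [1, 6, 44]
insert(39) -> [1, 6, 44, 39]
insert(11) -> [1, 6, 44, 39, 11]
insert(36) -> [1, 6, 36, 39, 11, 44]
insert(35) -> [1, 6, 35, 39, 11, 44, 36]
insert(7) -> [1, 6, 35, 7, 11, 44, 36, 39]

Final heap: [1, 6, 35, 7, 11, 44, 36, 39]


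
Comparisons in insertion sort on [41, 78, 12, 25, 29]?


Algorithm: insertion sort
Input: [41, 78, 12, 25, 29]
Sorted: [12, 25, 29, 41, 78]

9


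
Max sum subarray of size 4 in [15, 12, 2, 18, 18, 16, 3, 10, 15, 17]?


[0:4]: 47
[1:5]: 50
[2:6]: 54
[3:7]: 55
[4:8]: 47
[5:9]: 44
[6:10]: 45

Max: 55 at [3:7]


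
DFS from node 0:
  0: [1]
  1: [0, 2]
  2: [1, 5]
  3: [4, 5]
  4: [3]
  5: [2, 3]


Visit 0, push [1]
Visit 1, push [2]
Visit 2, push [5]
Visit 5, push [3]
Visit 3, push [4]
Visit 4, push []

DFS order: [0, 1, 2, 5, 3, 4]


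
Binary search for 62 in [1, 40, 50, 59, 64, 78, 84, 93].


Step 1: lo=0, hi=7, mid=3, val=59
Step 2: lo=4, hi=7, mid=5, val=78
Step 3: lo=4, hi=4, mid=4, val=64

Not found


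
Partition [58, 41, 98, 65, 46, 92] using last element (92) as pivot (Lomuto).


Pivot: 92
  58 <= 92: advance i (no swap)
  41 <= 92: advance i (no swap)
  65 <= 92: swap -> [58, 41, 65, 98, 46, 92]
  46 <= 92: swap -> [58, 41, 65, 46, 98, 92]
Place pivot at 4: [58, 41, 65, 46, 92, 98]

Partitioned: [58, 41, 65, 46, 92, 98]


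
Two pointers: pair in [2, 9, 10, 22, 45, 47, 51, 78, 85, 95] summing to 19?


lo=0(2)+hi=9(95)=97
lo=0(2)+hi=8(85)=87
lo=0(2)+hi=7(78)=80
lo=0(2)+hi=6(51)=53
lo=0(2)+hi=5(47)=49
lo=0(2)+hi=4(45)=47
lo=0(2)+hi=3(22)=24
lo=0(2)+hi=2(10)=12
lo=1(9)+hi=2(10)=19

Yes: 9+10=19


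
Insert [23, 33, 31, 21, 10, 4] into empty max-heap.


Insert 23: [23]
Insert 33: [33, 23]
Insert 31: [33, 23, 31]
Insert 21: [33, 23, 31, 21]
Insert 10: [33, 23, 31, 21, 10]
Insert 4: [33, 23, 31, 21, 10, 4]

Final heap: [33, 23, 31, 21, 10, 4]


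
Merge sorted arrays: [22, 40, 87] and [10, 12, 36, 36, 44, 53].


Take 10 from B
Take 12 from B
Take 22 from A
Take 36 from B
Take 36 from B
Take 40 from A
Take 44 from B
Take 53 from B

Merged: [10, 12, 22, 36, 36, 40, 44, 53, 87]


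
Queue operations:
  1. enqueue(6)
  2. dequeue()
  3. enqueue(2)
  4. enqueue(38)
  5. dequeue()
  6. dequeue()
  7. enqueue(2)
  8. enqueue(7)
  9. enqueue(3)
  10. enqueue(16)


enqueue(6) -> [6]
dequeue()->6, []
enqueue(2) -> [2]
enqueue(38) -> [2, 38]
dequeue()->2, [38]
dequeue()->38, []
enqueue(2) -> [2]
enqueue(7) -> [2, 7]
enqueue(3) -> [2, 7, 3]
enqueue(16) -> [2, 7, 3, 16]

Final queue: [2, 7, 3, 16]


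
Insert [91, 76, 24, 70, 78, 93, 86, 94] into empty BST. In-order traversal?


Insert 91: root
Insert 76: L from 91
Insert 24: L from 91 -> L from 76
Insert 70: L from 91 -> L from 76 -> R from 24
Insert 78: L from 91 -> R from 76
Insert 93: R from 91
Insert 86: L from 91 -> R from 76 -> R from 78
Insert 94: R from 91 -> R from 93

In-order: [24, 70, 76, 78, 86, 91, 93, 94]


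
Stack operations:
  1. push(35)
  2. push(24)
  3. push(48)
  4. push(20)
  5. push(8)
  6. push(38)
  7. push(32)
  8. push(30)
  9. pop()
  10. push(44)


push(35) -> [35]
push(24) -> [35, 24]
push(48) -> [35, 24, 48]
push(20) -> [35, 24, 48, 20]
push(8) -> [35, 24, 48, 20, 8]
push(38) -> [35, 24, 48, 20, 8, 38]
push(32) -> [35, 24, 48, 20, 8, 38, 32]
push(30) -> [35, 24, 48, 20, 8, 38, 32, 30]
pop()->30, [35, 24, 48, 20, 8, 38, 32]
push(44) -> [35, 24, 48, 20, 8, 38, 32, 44]

Final stack: [35, 24, 48, 20, 8, 38, 32, 44]


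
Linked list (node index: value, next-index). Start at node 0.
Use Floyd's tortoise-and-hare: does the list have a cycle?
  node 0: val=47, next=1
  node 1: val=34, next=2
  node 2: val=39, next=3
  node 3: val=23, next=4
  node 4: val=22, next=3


Floyd's tortoise (slow, +1) and hare (fast, +2):
  init: slow=0, fast=0
  step 1: slow=1, fast=2
  step 2: slow=2, fast=4
  step 3: slow=3, fast=4
  step 4: slow=4, fast=4
  slow == fast at node 4: cycle detected

Cycle: yes


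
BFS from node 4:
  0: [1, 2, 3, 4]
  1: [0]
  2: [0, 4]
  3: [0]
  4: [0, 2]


Visit 4, enqueue [0, 2]
Visit 0, enqueue [1, 3]
Visit 2, enqueue []
Visit 1, enqueue []
Visit 3, enqueue []

BFS order: [4, 0, 2, 1, 3]


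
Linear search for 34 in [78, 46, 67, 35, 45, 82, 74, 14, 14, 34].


i=0: 78!=34
i=1: 46!=34
i=2: 67!=34
i=3: 35!=34
i=4: 45!=34
i=5: 82!=34
i=6: 74!=34
i=7: 14!=34
i=8: 14!=34
i=9: 34==34 found!

Found at 9, 10 comps


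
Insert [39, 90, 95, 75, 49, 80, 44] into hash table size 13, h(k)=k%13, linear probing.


Insert 39: h=0 -> slot 0
Insert 90: h=12 -> slot 12
Insert 95: h=4 -> slot 4
Insert 75: h=10 -> slot 10
Insert 49: h=10, 1 probes -> slot 11
Insert 80: h=2 -> slot 2
Insert 44: h=5 -> slot 5

Table: [39, None, 80, None, 95, 44, None, None, None, None, 75, 49, 90]


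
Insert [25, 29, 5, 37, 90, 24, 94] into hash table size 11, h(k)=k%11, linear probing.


Insert 25: h=3 -> slot 3
Insert 29: h=7 -> slot 7
Insert 5: h=5 -> slot 5
Insert 37: h=4 -> slot 4
Insert 90: h=2 -> slot 2
Insert 24: h=2, 4 probes -> slot 6
Insert 94: h=6, 2 probes -> slot 8

Table: [None, None, 90, 25, 37, 5, 24, 29, 94, None, None]


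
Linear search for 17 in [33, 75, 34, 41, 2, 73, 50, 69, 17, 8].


i=0: 33!=17
i=1: 75!=17
i=2: 34!=17
i=3: 41!=17
i=4: 2!=17
i=5: 73!=17
i=6: 50!=17
i=7: 69!=17
i=8: 17==17 found!

Found at 8, 9 comps


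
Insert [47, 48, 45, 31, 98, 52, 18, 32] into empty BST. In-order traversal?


Insert 47: root
Insert 48: R from 47
Insert 45: L from 47
Insert 31: L from 47 -> L from 45
Insert 98: R from 47 -> R from 48
Insert 52: R from 47 -> R from 48 -> L from 98
Insert 18: L from 47 -> L from 45 -> L from 31
Insert 32: L from 47 -> L from 45 -> R from 31

In-order: [18, 31, 32, 45, 47, 48, 52, 98]


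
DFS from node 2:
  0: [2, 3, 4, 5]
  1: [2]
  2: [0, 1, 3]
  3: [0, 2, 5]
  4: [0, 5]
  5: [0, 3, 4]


Visit 2, push [3, 1, 0]
Visit 0, push [5, 4, 3]
Visit 3, push [5]
Visit 5, push [4]
Visit 4, push []
Visit 1, push []

DFS order: [2, 0, 3, 5, 4, 1]


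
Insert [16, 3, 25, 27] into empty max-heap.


Insert 16: [16]
Insert 3: [16, 3]
Insert 25: [25, 3, 16]
Insert 27: [27, 25, 16, 3]

Final heap: [27, 25, 16, 3]


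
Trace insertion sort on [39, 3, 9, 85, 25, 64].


Initial: [39, 3, 9, 85, 25, 64]
Insert 3: [3, 39, 9, 85, 25, 64]
Insert 9: [3, 9, 39, 85, 25, 64]
Insert 85: [3, 9, 39, 85, 25, 64]
Insert 25: [3, 9, 25, 39, 85, 64]
Insert 64: [3, 9, 25, 39, 64, 85]

Sorted: [3, 9, 25, 39, 64, 85]


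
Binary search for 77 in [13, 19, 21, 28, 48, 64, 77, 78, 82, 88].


Step 1: lo=0, hi=9, mid=4, val=48
Step 2: lo=5, hi=9, mid=7, val=78
Step 3: lo=5, hi=6, mid=5, val=64
Step 4: lo=6, hi=6, mid=6, val=77

Found at index 6


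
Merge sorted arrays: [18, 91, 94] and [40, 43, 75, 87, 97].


Take 18 from A
Take 40 from B
Take 43 from B
Take 75 from B
Take 87 from B
Take 91 from A
Take 94 from A

Merged: [18, 40, 43, 75, 87, 91, 94, 97]


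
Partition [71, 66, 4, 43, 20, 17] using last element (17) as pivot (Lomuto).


Pivot: 17
  4 <= 17: swap -> [4, 66, 71, 43, 20, 17]
Place pivot at 1: [4, 17, 71, 43, 20, 66]

Partitioned: [4, 17, 71, 43, 20, 66]


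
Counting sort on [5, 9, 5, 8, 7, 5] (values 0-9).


Input: [5, 9, 5, 8, 7, 5]
Counts: [0, 0, 0, 0, 0, 3, 0, 1, 1, 1]

Sorted: [5, 5, 5, 7, 8, 9]


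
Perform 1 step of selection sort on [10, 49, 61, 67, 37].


Initial: [10, 49, 61, 67, 37]
Step 1: min=10 at 0
  Swap: [10, 49, 61, 67, 37]

After 1 step: [10, 49, 61, 67, 37]


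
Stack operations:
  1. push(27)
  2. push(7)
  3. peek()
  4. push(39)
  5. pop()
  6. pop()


push(27) -> [27]
push(7) -> [27, 7]
peek()->7
push(39) -> [27, 7, 39]
pop()->39, [27, 7]
pop()->7, [27]

Final stack: [27]


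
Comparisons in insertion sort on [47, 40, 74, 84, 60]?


Algorithm: insertion sort
Input: [47, 40, 74, 84, 60]
Sorted: [40, 47, 60, 74, 84]

6


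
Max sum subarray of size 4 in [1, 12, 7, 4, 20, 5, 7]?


[0:4]: 24
[1:5]: 43
[2:6]: 36
[3:7]: 36

Max: 43 at [1:5]


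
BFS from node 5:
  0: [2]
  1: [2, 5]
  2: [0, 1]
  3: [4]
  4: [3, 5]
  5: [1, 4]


Visit 5, enqueue [1, 4]
Visit 1, enqueue [2]
Visit 4, enqueue [3]
Visit 2, enqueue [0]
Visit 3, enqueue []
Visit 0, enqueue []

BFS order: [5, 1, 4, 2, 3, 0]


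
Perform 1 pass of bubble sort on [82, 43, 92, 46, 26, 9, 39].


Initial: [82, 43, 92, 46, 26, 9, 39]
Pass 1: [43, 82, 46, 26, 9, 39, 92] (5 swaps)

After 1 pass: [43, 82, 46, 26, 9, 39, 92]


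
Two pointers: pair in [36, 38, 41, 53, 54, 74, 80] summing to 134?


lo=0(36)+hi=6(80)=116
lo=1(38)+hi=6(80)=118
lo=2(41)+hi=6(80)=121
lo=3(53)+hi=6(80)=133
lo=4(54)+hi=6(80)=134

Yes: 54+80=134


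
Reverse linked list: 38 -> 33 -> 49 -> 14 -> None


Step 1: curr=38, set curr.next=prev(None) | reversed so far: 38
Step 2: curr=33, set curr.next=prev(38) | reversed so far: 33 -> 38
Step 3: curr=49, set curr.next=prev(33) | reversed so far: 49 -> 33 -> 38
Step 4: curr=14, set curr.next=prev(49) | reversed so far: 14 -> 49 -> 33 -> 38

14 -> 49 -> 33 -> 38 -> None


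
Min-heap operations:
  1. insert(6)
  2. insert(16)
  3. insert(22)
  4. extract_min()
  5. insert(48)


insert(6) -> [6]
insert(16) -> [6, 16]
insert(22) -> [6, 16, 22]
extract_min()->6, [16, 22]
insert(48) -> [16, 22, 48]

Final heap: [16, 22, 48]


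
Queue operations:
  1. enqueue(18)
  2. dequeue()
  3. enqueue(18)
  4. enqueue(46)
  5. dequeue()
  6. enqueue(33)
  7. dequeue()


enqueue(18) -> [18]
dequeue()->18, []
enqueue(18) -> [18]
enqueue(46) -> [18, 46]
dequeue()->18, [46]
enqueue(33) -> [46, 33]
dequeue()->46, [33]

Final queue: [33]


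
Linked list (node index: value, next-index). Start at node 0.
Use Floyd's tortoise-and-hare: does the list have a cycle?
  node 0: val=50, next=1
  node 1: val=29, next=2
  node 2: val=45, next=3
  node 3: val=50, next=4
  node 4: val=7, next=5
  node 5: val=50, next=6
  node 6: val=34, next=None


Floyd's tortoise (slow, +1) and hare (fast, +2):
  init: slow=0, fast=0
  step 1: slow=1, fast=2
  step 2: slow=2, fast=4
  step 3: slow=3, fast=6
  step 4: fast -> None, no cycle

Cycle: no


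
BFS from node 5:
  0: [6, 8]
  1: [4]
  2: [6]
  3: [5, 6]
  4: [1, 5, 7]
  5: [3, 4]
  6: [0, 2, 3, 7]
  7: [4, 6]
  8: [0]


Visit 5, enqueue [3, 4]
Visit 3, enqueue [6]
Visit 4, enqueue [1, 7]
Visit 6, enqueue [0, 2]
Visit 1, enqueue []
Visit 7, enqueue []
Visit 0, enqueue [8]
Visit 2, enqueue []
Visit 8, enqueue []

BFS order: [5, 3, 4, 6, 1, 7, 0, 2, 8]


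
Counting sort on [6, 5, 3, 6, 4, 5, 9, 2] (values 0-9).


Input: [6, 5, 3, 6, 4, 5, 9, 2]
Counts: [0, 0, 1, 1, 1, 2, 2, 0, 0, 1]

Sorted: [2, 3, 4, 5, 5, 6, 6, 9]


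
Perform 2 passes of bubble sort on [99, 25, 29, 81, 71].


Initial: [99, 25, 29, 81, 71]
Pass 1: [25, 29, 81, 71, 99] (4 swaps)
Pass 2: [25, 29, 71, 81, 99] (1 swaps)

After 2 passes: [25, 29, 71, 81, 99]


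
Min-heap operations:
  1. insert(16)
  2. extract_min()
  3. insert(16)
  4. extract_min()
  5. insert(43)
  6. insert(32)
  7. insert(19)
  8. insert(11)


insert(16) -> [16]
extract_min()->16, []
insert(16) -> [16]
extract_min()->16, []
insert(43) -> [43]
insert(32) -> [32, 43]
insert(19) -> [19, 43, 32]
insert(11) -> [11, 19, 32, 43]

Final heap: [11, 19, 32, 43]


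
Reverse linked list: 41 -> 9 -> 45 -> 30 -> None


Step 1: curr=41, set curr.next=prev(None) | reversed so far: 41
Step 2: curr=9, set curr.next=prev(41) | reversed so far: 9 -> 41
Step 3: curr=45, set curr.next=prev(9) | reversed so far: 45 -> 9 -> 41
Step 4: curr=30, set curr.next=prev(45) | reversed so far: 30 -> 45 -> 9 -> 41

30 -> 45 -> 9 -> 41 -> None


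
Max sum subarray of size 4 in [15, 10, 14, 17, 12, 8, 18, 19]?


[0:4]: 56
[1:5]: 53
[2:6]: 51
[3:7]: 55
[4:8]: 57

Max: 57 at [4:8]


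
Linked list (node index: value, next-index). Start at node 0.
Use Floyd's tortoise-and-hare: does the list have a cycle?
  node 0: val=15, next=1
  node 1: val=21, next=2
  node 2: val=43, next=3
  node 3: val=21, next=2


Floyd's tortoise (slow, +1) and hare (fast, +2):
  init: slow=0, fast=0
  step 1: slow=1, fast=2
  step 2: slow=2, fast=2
  slow == fast at node 2: cycle detected

Cycle: yes


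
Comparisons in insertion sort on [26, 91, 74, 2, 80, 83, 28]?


Algorithm: insertion sort
Input: [26, 91, 74, 2, 80, 83, 28]
Sorted: [2, 26, 28, 74, 80, 83, 91]

15


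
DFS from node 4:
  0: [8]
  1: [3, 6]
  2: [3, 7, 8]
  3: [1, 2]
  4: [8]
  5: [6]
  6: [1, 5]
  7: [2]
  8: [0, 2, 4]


Visit 4, push [8]
Visit 8, push [2, 0]
Visit 0, push []
Visit 2, push [7, 3]
Visit 3, push [1]
Visit 1, push [6]
Visit 6, push [5]
Visit 5, push []
Visit 7, push []

DFS order: [4, 8, 0, 2, 3, 1, 6, 5, 7]


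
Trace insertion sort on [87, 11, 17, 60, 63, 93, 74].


Initial: [87, 11, 17, 60, 63, 93, 74]
Insert 11: [11, 87, 17, 60, 63, 93, 74]
Insert 17: [11, 17, 87, 60, 63, 93, 74]
Insert 60: [11, 17, 60, 87, 63, 93, 74]
Insert 63: [11, 17, 60, 63, 87, 93, 74]
Insert 93: [11, 17, 60, 63, 87, 93, 74]
Insert 74: [11, 17, 60, 63, 74, 87, 93]

Sorted: [11, 17, 60, 63, 74, 87, 93]


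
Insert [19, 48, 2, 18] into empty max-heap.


Insert 19: [19]
Insert 48: [48, 19]
Insert 2: [48, 19, 2]
Insert 18: [48, 19, 2, 18]

Final heap: [48, 19, 2, 18]


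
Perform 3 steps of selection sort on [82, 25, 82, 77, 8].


Initial: [82, 25, 82, 77, 8]
Step 1: min=8 at 4
  Swap: [8, 25, 82, 77, 82]
Step 2: min=25 at 1
  Swap: [8, 25, 82, 77, 82]
Step 3: min=77 at 3
  Swap: [8, 25, 77, 82, 82]

After 3 steps: [8, 25, 77, 82, 82]


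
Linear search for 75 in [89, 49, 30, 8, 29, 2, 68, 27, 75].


i=0: 89!=75
i=1: 49!=75
i=2: 30!=75
i=3: 8!=75
i=4: 29!=75
i=5: 2!=75
i=6: 68!=75
i=7: 27!=75
i=8: 75==75 found!

Found at 8, 9 comps


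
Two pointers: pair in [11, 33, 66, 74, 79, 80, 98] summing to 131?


lo=0(11)+hi=6(98)=109
lo=1(33)+hi=6(98)=131

Yes: 33+98=131


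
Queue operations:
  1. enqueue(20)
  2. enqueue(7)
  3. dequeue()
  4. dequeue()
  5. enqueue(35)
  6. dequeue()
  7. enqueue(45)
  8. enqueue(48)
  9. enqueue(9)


enqueue(20) -> [20]
enqueue(7) -> [20, 7]
dequeue()->20, [7]
dequeue()->7, []
enqueue(35) -> [35]
dequeue()->35, []
enqueue(45) -> [45]
enqueue(48) -> [45, 48]
enqueue(9) -> [45, 48, 9]

Final queue: [45, 48, 9]


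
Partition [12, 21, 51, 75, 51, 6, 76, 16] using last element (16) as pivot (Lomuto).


Pivot: 16
  12 <= 16: advance i (no swap)
  6 <= 16: swap -> [12, 6, 51, 75, 51, 21, 76, 16]
Place pivot at 2: [12, 6, 16, 75, 51, 21, 76, 51]

Partitioned: [12, 6, 16, 75, 51, 21, 76, 51]


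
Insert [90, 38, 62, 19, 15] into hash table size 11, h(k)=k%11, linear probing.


Insert 90: h=2 -> slot 2
Insert 38: h=5 -> slot 5
Insert 62: h=7 -> slot 7
Insert 19: h=8 -> slot 8
Insert 15: h=4 -> slot 4

Table: [None, None, 90, None, 15, 38, None, 62, 19, None, None]


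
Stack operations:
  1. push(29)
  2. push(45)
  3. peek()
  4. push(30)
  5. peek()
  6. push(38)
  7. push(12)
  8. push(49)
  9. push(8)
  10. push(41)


push(29) -> [29]
push(45) -> [29, 45]
peek()->45
push(30) -> [29, 45, 30]
peek()->30
push(38) -> [29, 45, 30, 38]
push(12) -> [29, 45, 30, 38, 12]
push(49) -> [29, 45, 30, 38, 12, 49]
push(8) -> [29, 45, 30, 38, 12, 49, 8]
push(41) -> [29, 45, 30, 38, 12, 49, 8, 41]

Final stack: [29, 45, 30, 38, 12, 49, 8, 41]


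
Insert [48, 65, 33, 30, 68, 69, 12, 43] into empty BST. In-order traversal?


Insert 48: root
Insert 65: R from 48
Insert 33: L from 48
Insert 30: L from 48 -> L from 33
Insert 68: R from 48 -> R from 65
Insert 69: R from 48 -> R from 65 -> R from 68
Insert 12: L from 48 -> L from 33 -> L from 30
Insert 43: L from 48 -> R from 33

In-order: [12, 30, 33, 43, 48, 65, 68, 69]


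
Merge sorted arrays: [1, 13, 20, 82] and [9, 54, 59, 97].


Take 1 from A
Take 9 from B
Take 13 from A
Take 20 from A
Take 54 from B
Take 59 from B
Take 82 from A

Merged: [1, 9, 13, 20, 54, 59, 82, 97]


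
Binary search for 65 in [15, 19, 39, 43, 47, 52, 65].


Step 1: lo=0, hi=6, mid=3, val=43
Step 2: lo=4, hi=6, mid=5, val=52
Step 3: lo=6, hi=6, mid=6, val=65

Found at index 6


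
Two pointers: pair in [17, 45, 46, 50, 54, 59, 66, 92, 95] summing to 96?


lo=0(17)+hi=8(95)=112
lo=0(17)+hi=7(92)=109
lo=0(17)+hi=6(66)=83
lo=1(45)+hi=6(66)=111
lo=1(45)+hi=5(59)=104
lo=1(45)+hi=4(54)=99
lo=1(45)+hi=3(50)=95
lo=2(46)+hi=3(50)=96

Yes: 46+50=96


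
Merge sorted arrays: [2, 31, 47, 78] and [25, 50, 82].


Take 2 from A
Take 25 from B
Take 31 from A
Take 47 from A
Take 50 from B
Take 78 from A

Merged: [2, 25, 31, 47, 50, 78, 82]


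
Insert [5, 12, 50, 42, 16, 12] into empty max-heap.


Insert 5: [5]
Insert 12: [12, 5]
Insert 50: [50, 5, 12]
Insert 42: [50, 42, 12, 5]
Insert 16: [50, 42, 12, 5, 16]
Insert 12: [50, 42, 12, 5, 16, 12]

Final heap: [50, 42, 12, 5, 16, 12]


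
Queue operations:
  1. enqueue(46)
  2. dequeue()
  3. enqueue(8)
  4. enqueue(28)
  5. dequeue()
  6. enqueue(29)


enqueue(46) -> [46]
dequeue()->46, []
enqueue(8) -> [8]
enqueue(28) -> [8, 28]
dequeue()->8, [28]
enqueue(29) -> [28, 29]

Final queue: [28, 29]


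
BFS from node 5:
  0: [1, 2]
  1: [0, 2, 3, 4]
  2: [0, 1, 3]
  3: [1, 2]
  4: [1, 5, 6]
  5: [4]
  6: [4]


Visit 5, enqueue [4]
Visit 4, enqueue [1, 6]
Visit 1, enqueue [0, 2, 3]
Visit 6, enqueue []
Visit 0, enqueue []
Visit 2, enqueue []
Visit 3, enqueue []

BFS order: [5, 4, 1, 6, 0, 2, 3]


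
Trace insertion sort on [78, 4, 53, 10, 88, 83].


Initial: [78, 4, 53, 10, 88, 83]
Insert 4: [4, 78, 53, 10, 88, 83]
Insert 53: [4, 53, 78, 10, 88, 83]
Insert 10: [4, 10, 53, 78, 88, 83]
Insert 88: [4, 10, 53, 78, 88, 83]
Insert 83: [4, 10, 53, 78, 83, 88]

Sorted: [4, 10, 53, 78, 83, 88]


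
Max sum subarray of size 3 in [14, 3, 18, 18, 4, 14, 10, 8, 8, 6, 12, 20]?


[0:3]: 35
[1:4]: 39
[2:5]: 40
[3:6]: 36
[4:7]: 28
[5:8]: 32
[6:9]: 26
[7:10]: 22
[8:11]: 26
[9:12]: 38

Max: 40 at [2:5]


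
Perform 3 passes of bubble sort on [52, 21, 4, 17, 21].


Initial: [52, 21, 4, 17, 21]
Pass 1: [21, 4, 17, 21, 52] (4 swaps)
Pass 2: [4, 17, 21, 21, 52] (2 swaps)
Pass 3: [4, 17, 21, 21, 52] (0 swaps)

After 3 passes: [4, 17, 21, 21, 52]


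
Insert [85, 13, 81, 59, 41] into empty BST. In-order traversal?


Insert 85: root
Insert 13: L from 85
Insert 81: L from 85 -> R from 13
Insert 59: L from 85 -> R from 13 -> L from 81
Insert 41: L from 85 -> R from 13 -> L from 81 -> L from 59

In-order: [13, 41, 59, 81, 85]


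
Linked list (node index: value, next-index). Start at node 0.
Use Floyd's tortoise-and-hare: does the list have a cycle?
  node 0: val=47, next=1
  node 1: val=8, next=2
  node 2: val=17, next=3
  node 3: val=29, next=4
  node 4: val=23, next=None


Floyd's tortoise (slow, +1) and hare (fast, +2):
  init: slow=0, fast=0
  step 1: slow=1, fast=2
  step 2: slow=2, fast=4
  step 3: fast -> None, no cycle

Cycle: no


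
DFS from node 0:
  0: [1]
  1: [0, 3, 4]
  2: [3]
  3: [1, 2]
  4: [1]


Visit 0, push [1]
Visit 1, push [4, 3]
Visit 3, push [2]
Visit 2, push []
Visit 4, push []

DFS order: [0, 1, 3, 2, 4]


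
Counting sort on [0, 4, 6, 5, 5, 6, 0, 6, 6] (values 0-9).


Input: [0, 4, 6, 5, 5, 6, 0, 6, 6]
Counts: [2, 0, 0, 0, 1, 2, 4, 0, 0, 0]

Sorted: [0, 0, 4, 5, 5, 6, 6, 6, 6]


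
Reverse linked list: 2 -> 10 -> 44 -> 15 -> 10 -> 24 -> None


Step 1: curr=2, set curr.next=prev(None) | reversed so far: 2
Step 2: curr=10, set curr.next=prev(2) | reversed so far: 10 -> 2
Step 3: curr=44, set curr.next=prev(10) | reversed so far: 44 -> 10 -> 2
Step 4: curr=15, set curr.next=prev(44) | reversed so far: 15 -> 44 -> 10 -> 2
Step 5: curr=10, set curr.next=prev(15) | reversed so far: 10 -> 15 -> 44 -> 10 -> 2
Step 6: curr=24, set curr.next=prev(10) | reversed so far: 24 -> 10 -> 15 -> 44 -> 10 -> 2

24 -> 10 -> 15 -> 44 -> 10 -> 2 -> None


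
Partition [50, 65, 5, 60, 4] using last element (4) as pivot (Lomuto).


Pivot: 4
Place pivot at 0: [4, 65, 5, 60, 50]

Partitioned: [4, 65, 5, 60, 50]


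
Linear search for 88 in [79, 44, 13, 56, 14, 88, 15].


i=0: 79!=88
i=1: 44!=88
i=2: 13!=88
i=3: 56!=88
i=4: 14!=88
i=5: 88==88 found!

Found at 5, 6 comps


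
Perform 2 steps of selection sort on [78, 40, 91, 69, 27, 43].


Initial: [78, 40, 91, 69, 27, 43]
Step 1: min=27 at 4
  Swap: [27, 40, 91, 69, 78, 43]
Step 2: min=40 at 1
  Swap: [27, 40, 91, 69, 78, 43]

After 2 steps: [27, 40, 91, 69, 78, 43]


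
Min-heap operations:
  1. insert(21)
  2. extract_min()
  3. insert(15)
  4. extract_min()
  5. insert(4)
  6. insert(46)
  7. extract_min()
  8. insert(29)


insert(21) -> [21]
extract_min()->21, []
insert(15) -> [15]
extract_min()->15, []
insert(4) -> [4]
insert(46) -> [4, 46]
extract_min()->4, [46]
insert(29) -> [29, 46]

Final heap: [29, 46]


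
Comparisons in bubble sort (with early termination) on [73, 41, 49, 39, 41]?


Algorithm: bubble sort (with early termination)
Input: [73, 41, 49, 39, 41]
Sorted: [39, 41, 41, 49, 73]

10


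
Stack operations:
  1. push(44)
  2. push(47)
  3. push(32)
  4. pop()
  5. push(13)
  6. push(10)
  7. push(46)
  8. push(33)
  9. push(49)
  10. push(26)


push(44) -> [44]
push(47) -> [44, 47]
push(32) -> [44, 47, 32]
pop()->32, [44, 47]
push(13) -> [44, 47, 13]
push(10) -> [44, 47, 13, 10]
push(46) -> [44, 47, 13, 10, 46]
push(33) -> [44, 47, 13, 10, 46, 33]
push(49) -> [44, 47, 13, 10, 46, 33, 49]
push(26) -> [44, 47, 13, 10, 46, 33, 49, 26]

Final stack: [44, 47, 13, 10, 46, 33, 49, 26]
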